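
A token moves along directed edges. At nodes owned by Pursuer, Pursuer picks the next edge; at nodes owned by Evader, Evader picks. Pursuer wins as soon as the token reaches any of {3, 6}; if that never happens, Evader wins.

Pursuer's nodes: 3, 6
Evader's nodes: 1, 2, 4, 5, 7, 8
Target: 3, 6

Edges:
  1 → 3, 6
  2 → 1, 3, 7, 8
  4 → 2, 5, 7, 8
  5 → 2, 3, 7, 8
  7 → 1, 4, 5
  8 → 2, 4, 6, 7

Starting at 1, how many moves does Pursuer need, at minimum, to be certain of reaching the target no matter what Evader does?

A0 = {3, 6}
A1: add {1} — 1 (Evader): all of {3, 6} already in.
A2 = A1; e.g. 2 (Evader) can still go to 7. Fixed point.
1 enters the attractor at level 1, so Pursuer can force the target in 1 move from there.

1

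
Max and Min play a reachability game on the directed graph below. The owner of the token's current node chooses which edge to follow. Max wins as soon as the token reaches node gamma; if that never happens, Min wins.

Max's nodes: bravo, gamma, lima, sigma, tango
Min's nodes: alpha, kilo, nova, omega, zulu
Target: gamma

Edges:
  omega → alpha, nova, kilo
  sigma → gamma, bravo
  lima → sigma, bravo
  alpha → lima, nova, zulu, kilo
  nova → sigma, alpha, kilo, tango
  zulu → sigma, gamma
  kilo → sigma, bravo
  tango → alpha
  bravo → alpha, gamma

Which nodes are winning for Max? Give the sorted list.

A0 = {gamma}
A1: add {bravo, sigma} — sigma (Max) has sigma→gamma; bravo (Max) has bravo→gamma.
A2: add {kilo, lima, zulu} — lima (Max) has lima→sigma; zulu (Min): all of {sigma, gamma} already in; kilo (Min): all of {sigma, bravo} already in.
A3 = A2; e.g. omega (Min) can still go to alpha. Fixed point.
Max's winning region = {bravo, gamma, kilo, lima, sigma, zulu}.

bravo, gamma, kilo, lima, sigma, zulu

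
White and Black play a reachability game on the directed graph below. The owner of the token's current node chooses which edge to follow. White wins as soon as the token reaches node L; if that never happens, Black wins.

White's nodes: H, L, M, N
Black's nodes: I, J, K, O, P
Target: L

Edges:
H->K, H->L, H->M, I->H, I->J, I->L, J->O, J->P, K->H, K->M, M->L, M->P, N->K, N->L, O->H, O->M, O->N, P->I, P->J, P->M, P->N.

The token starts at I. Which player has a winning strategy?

A0 = {L}
A1: add {H, M, N} — H (White) has H→L; M (White) has M→L; N (White) has N→L.
A2: add {K, O} — K (Black): all of {H, M} already in; O (Black): all of {H, M, N} already in.
A3 = A2; e.g. I (Black) can still go to J. Fixed point.
I never enters the attractor, so Black can avoid the target forever.

Black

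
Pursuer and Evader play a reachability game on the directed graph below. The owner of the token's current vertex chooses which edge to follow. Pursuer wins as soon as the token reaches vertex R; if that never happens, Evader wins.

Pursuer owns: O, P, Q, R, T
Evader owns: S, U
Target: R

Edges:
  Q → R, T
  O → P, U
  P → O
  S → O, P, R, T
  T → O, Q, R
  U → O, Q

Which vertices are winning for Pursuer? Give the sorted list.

Q, R, T

A0 = {R}
A1: add {Q, T} — Q (Pursuer) has Q→R; T (Pursuer) has T→R.
A2 = A1; e.g. O (Pursuer) has no edge into A1. Fixed point.
Pursuer's winning region = {Q, R, T}.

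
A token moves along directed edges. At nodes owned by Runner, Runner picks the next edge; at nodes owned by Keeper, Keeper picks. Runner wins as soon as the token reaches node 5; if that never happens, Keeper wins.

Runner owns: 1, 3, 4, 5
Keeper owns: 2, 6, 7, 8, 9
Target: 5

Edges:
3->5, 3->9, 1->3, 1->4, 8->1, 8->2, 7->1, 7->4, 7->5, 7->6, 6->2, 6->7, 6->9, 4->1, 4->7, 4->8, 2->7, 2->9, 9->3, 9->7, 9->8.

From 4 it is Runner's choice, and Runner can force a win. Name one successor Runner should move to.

1

A0 = {5}
A1: add {3} — 3 (Runner) has 3→5.
A2: add {1} — 1 (Runner) has 1→3.
A3: add {4} — 4 (Runner) has 4→1.
A4 = A3; e.g. 2 (Keeper) can still go to 7. Fixed point.
From 4, successor 1 is in the attractor (rank 2); the other successors 7, 8 are not.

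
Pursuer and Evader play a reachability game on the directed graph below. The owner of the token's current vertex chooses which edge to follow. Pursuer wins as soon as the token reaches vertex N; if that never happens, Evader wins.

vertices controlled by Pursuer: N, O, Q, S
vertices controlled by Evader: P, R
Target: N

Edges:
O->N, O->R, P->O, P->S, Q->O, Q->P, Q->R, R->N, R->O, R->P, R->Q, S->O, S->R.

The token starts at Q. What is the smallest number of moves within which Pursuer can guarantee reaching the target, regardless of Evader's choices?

A0 = {N}
A1: add {O} — O (Pursuer) has O→N.
A2: add {Q, S} — Q (Pursuer) has Q→O; S (Pursuer) has S→O.
Q enters the attractor at level 2, so Pursuer can force the target in 2 moves from there.

2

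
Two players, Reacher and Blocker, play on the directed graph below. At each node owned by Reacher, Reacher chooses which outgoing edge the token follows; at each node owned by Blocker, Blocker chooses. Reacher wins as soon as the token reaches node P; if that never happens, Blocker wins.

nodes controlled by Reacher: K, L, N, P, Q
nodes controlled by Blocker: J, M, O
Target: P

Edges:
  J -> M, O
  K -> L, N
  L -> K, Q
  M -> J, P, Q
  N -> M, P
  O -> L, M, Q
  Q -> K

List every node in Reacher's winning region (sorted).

K, L, N, P, Q

A0 = {P}
A1: add {N} — N (Reacher) has N→P.
A2: add {K} — K (Reacher) has K→N.
A3: add {L, Q} — L (Reacher) has L→K; Q (Reacher) has Q→K.
A4 = A3; e.g. J (Blocker) can still go to M. Fixed point.
Reacher's winning region = {K, L, N, P, Q}.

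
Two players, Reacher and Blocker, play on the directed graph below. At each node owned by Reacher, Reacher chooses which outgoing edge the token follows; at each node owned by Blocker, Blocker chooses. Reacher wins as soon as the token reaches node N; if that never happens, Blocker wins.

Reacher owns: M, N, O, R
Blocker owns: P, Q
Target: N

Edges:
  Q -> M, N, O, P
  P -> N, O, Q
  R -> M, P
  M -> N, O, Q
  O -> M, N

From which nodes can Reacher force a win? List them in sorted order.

A0 = {N}
A1: add {M, O} — M (Reacher) has M→N; O (Reacher) has O→N.
A2: add {R} — R (Reacher) has R→M.
A3 = A2; e.g. P (Blocker) can still go to Q. Fixed point.
Reacher's winning region = {M, N, O, R}.

M, N, O, R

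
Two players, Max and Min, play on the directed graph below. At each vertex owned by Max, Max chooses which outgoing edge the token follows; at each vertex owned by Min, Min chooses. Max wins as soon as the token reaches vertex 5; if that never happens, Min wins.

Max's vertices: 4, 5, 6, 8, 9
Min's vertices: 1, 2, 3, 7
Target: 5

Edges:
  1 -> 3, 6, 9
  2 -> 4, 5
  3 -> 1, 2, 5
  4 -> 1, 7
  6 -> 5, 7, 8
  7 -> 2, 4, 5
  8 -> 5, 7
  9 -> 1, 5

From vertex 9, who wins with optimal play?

A0 = {5}
A1: add {6, 8, 9} — 6 (Max) has 6→5; 8 (Max) has 8→5; 9 (Max) has 9→5.
A2 = A1; e.g. 1 (Min) can still go to 3. Fixed point.
9 ∈ A1, so Max can force the target.

Max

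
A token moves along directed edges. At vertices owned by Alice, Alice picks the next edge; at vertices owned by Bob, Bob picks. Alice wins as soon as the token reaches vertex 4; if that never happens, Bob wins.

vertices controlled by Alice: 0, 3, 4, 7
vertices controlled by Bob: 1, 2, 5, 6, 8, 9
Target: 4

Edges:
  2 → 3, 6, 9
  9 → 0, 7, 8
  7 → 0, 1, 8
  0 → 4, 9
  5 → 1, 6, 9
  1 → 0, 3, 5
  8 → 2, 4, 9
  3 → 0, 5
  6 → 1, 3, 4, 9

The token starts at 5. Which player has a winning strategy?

A0 = {4}
A1: add {0} — 0 (Alice) has 0→4.
A2: add {3, 7} — 3 (Alice) has 3→0; 7 (Alice) has 7→0.
A3 = A2; e.g. 1 (Bob) can still go to 5. Fixed point.
5 never enters the attractor, so Bob can avoid the target forever.

Bob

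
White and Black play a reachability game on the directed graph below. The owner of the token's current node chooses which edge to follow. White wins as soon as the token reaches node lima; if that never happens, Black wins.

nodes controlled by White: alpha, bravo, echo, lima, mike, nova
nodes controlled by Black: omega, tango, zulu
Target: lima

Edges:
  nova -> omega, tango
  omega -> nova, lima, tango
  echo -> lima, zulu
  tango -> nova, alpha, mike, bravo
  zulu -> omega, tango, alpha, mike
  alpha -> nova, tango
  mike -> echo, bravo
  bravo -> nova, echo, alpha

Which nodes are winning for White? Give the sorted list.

A0 = {lima}
A1: add {echo} — echo (White) has echo→lima.
A2: add {bravo, mike} — mike (White) has mike→echo; bravo (White) has bravo→echo.
A3 = A2; e.g. nova (White) has no edge into A2. Fixed point.
White's winning region = {bravo, echo, lima, mike}.

bravo, echo, lima, mike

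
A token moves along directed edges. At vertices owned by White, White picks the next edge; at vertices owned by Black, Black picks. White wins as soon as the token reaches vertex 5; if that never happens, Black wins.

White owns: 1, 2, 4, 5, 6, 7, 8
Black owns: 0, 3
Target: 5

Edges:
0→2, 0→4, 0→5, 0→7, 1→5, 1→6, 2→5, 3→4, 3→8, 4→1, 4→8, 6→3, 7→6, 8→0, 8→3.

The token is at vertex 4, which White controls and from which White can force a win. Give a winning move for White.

A0 = {5}
A1: add {1, 2} — 1 (White) has 1→5; 2 (White) has 2→5.
A2: add {4} — 4 (White) has 4→1.
A3 = A2; e.g. 0 (Black) can still go to 7. Fixed point.
From 4, successor 1 is in the attractor (rank 1); the other successor 8 is not.

1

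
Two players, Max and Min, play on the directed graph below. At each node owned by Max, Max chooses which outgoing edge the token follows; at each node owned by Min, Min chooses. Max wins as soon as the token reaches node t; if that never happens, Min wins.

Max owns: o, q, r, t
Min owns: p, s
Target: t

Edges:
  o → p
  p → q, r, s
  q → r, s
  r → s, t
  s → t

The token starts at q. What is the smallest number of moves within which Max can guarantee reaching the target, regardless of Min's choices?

A0 = {t}
A1: add {r, s} — r (Max) has r→t; s (Min): all of {t} already in.
A2: add {q} — q (Max) has q→r.
q enters the attractor at level 2, so Max can force the target in 2 moves from there.

2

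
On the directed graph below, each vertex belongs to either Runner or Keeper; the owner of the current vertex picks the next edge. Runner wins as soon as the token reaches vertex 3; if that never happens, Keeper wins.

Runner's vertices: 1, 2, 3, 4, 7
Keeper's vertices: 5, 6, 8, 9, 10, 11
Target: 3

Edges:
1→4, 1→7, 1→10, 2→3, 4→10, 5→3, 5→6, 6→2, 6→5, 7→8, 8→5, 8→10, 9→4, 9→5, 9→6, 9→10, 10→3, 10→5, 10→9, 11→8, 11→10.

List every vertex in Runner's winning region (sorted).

2, 3

A0 = {3}
A1: add {2} — 2 (Runner) has 2→3.
A2 = A1; e.g. 1 (Runner) has no edge into A1. Fixed point.
Runner's winning region = {2, 3}.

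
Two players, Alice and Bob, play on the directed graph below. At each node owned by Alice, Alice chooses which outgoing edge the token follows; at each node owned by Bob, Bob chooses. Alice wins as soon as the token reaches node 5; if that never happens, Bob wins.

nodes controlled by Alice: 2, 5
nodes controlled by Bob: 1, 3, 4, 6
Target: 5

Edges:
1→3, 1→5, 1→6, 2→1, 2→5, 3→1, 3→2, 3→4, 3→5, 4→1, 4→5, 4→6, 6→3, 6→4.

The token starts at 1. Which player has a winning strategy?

A0 = {5}
A1: add {2} — 2 (Alice) has 2→5.
A2 = A1; e.g. 1 (Bob) can still go to 3. Fixed point.
1 never enters the attractor, so Bob can avoid the target forever.

Bob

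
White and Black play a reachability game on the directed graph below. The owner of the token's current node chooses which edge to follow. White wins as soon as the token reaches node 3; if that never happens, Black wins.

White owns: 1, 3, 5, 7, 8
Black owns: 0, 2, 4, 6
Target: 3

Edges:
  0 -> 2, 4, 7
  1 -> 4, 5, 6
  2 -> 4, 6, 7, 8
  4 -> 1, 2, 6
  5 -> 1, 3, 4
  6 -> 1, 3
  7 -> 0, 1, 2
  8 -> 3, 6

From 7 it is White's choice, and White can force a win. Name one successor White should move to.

1

A0 = {3}
A1: add {5, 8} — 5 (White) has 5→3; 8 (White) has 8→3.
A2: add {1} — 1 (White) has 1→5.
A3: add {6, 7} — 6 (Black): all of {1, 3} already in; 7 (White) has 7→1.
A4 = A3; e.g. 0 (Black) can still go to 2. Fixed point.
From 7, successor 1 is in the attractor (rank 2); the other successors 0, 2 are not.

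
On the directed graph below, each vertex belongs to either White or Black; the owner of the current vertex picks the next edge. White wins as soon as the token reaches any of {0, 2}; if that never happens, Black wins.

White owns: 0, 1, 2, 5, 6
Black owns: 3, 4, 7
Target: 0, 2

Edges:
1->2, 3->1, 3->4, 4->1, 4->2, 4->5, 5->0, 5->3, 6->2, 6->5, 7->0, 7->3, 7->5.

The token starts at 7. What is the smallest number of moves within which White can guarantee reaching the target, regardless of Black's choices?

A0 = {0, 2}
A1: add {1, 5, 6} — 1 (White) has 1→2; 5 (White) has 5→0; 6 (White) has 6→2.
A2: add {4} — 4 (Black): all of {1, 2, 5} already in.
A3: add {3} — 3 (Black): all of {1, 4} already in.
A4: add {7} — 7 (Black): all of {0, 3, 5} already in.
A4 = all vertices. Fixed point.
7 enters the attractor at level 4, so White can force the target in 4 moves from there.

4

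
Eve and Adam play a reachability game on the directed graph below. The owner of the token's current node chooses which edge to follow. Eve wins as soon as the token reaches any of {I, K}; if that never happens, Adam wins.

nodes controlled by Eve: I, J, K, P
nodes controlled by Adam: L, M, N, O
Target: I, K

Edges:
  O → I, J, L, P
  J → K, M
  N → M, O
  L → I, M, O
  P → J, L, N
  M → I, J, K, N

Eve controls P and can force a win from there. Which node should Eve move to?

J

A0 = {I, K}
A1: add {J} — J (Eve) has J→K.
A2: add {P} — P (Eve) has P→J.
A3 = A2; e.g. L (Adam) can still go to M. Fixed point.
From P, successor J is in the attractor (rank 1); the other successors L, N are not.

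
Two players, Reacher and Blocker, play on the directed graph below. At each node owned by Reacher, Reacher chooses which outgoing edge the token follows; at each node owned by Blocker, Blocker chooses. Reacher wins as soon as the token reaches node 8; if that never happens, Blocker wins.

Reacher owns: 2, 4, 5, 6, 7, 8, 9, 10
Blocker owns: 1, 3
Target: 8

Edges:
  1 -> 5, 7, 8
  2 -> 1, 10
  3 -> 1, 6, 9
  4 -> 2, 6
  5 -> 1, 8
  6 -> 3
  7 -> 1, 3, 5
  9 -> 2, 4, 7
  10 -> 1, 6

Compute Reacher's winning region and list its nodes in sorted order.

A0 = {8}
A1: add {5} — 5 (Reacher) has 5→8.
A2: add {7} — 7 (Reacher) has 7→5.
A3: add {1, 9} — 1 (Blocker): all of {5, 7, 8} already in; 9 (Reacher) has 9→7.
A4: add {2, 10} — 2 (Reacher) has 2→1; 10 (Reacher) has 10→1.
A5: add {4} — 4 (Reacher) has 4→2.
A6 = A5; e.g. 3 (Blocker) can still go to 6. Fixed point.
Reacher's winning region = {1, 2, 4, 5, 7, 8, 9, 10}.

1, 2, 4, 5, 7, 8, 9, 10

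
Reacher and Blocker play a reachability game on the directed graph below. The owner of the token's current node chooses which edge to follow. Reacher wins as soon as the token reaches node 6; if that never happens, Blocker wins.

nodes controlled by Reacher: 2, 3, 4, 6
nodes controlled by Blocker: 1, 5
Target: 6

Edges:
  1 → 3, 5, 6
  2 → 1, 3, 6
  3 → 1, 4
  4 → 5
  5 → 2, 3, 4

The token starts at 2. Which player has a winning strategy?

A0 = {6}
A1: add {2} — 2 (Reacher) has 2→6.
A2 = A1; e.g. 1 (Blocker) can still go to 3. Fixed point.
2 ∈ A1, so Reacher can force the target.

Reacher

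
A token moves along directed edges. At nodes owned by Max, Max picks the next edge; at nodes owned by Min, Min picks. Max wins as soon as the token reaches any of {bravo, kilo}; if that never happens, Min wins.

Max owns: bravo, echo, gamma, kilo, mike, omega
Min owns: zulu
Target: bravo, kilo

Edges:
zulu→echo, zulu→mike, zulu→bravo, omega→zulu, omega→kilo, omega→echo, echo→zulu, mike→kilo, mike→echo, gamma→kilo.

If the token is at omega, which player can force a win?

A0 = {bravo, kilo}
A1: add {gamma, mike, omega} — omega (Max) has omega→kilo; mike (Max) has mike→kilo; gamma (Max) has gamma→kilo.
A2 = A1; e.g. zulu (Min) can still go to echo. Fixed point.
omega ∈ A1, so Max can force the target.

Max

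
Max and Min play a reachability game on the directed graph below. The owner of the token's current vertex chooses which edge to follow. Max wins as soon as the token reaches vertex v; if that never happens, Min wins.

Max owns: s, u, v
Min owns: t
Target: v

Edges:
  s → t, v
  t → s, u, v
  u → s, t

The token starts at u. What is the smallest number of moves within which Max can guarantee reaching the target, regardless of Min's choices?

2

A0 = {v}
A1: add {s} — s (Max) has s→v.
A2: add {u} — u (Max) has u→s.
u enters the attractor at level 2, so Max can force the target in 2 moves from there.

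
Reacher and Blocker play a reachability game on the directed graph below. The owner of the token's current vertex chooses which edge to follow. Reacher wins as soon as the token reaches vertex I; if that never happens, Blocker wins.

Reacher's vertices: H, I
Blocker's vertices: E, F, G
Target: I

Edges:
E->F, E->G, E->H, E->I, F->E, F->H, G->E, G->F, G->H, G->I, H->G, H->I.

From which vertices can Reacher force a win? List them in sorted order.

A0 = {I}
A1: add {H} — H (Reacher) has H→I.
A2 = A1; e.g. E (Blocker) can still go to F. Fixed point.
Reacher's winning region = {H, I}.

H, I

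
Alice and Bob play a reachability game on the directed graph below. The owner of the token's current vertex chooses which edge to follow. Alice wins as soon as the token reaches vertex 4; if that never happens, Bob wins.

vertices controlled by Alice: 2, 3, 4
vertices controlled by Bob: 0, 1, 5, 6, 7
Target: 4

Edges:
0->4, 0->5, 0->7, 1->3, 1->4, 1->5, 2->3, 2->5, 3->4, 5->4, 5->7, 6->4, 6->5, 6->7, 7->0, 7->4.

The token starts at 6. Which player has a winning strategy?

Bob

A0 = {4}
A1: add {3} — 3 (Alice) has 3→4.
A2: add {2} — 2 (Alice) has 2→3.
A3 = A2; e.g. 0 (Bob) can still go to 5. Fixed point.
6 never enters the attractor, so Bob can avoid the target forever.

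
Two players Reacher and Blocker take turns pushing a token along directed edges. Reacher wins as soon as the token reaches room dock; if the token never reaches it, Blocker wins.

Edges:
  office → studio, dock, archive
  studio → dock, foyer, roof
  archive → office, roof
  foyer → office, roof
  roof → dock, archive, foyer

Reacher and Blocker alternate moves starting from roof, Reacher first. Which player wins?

Track states (vertex, player-to-move).
A0 = {(dock,Reacher), (dock,Blocker)}
A1: add {(office,Reacher), (studio,Reacher), (roof,Reacher)}.
(roof,Reacher) ∈ A1 ⇒ Reacher forces the target.

Reacher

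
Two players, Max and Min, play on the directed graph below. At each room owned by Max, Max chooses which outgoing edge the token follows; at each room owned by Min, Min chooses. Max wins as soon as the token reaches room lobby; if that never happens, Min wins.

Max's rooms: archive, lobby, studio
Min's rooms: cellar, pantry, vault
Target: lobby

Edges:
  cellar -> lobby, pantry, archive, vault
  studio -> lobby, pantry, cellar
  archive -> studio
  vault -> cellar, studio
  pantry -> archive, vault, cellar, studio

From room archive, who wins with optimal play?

A0 = {lobby}
A1: add {studio} — studio (Max) has studio→lobby.
A2: add {archive} — archive (Max) has archive→studio.
A3 = A2; e.g. pantry (Min) can still go to vault. Fixed point.
archive ∈ A2, so Max can force the target.

Max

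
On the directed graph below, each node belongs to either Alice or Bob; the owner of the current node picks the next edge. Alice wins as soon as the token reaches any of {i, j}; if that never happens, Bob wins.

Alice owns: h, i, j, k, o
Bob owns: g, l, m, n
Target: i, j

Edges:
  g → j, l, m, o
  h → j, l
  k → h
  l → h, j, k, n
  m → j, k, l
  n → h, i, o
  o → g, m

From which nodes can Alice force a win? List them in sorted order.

A0 = {i, j}
A1: add {h} — h (Alice) has h→j.
A2: add {k} — k (Alice) has k→h.
A3 = A2; e.g. g (Bob) can still go to l. Fixed point.
Alice's winning region = {h, i, j, k}.

h, i, j, k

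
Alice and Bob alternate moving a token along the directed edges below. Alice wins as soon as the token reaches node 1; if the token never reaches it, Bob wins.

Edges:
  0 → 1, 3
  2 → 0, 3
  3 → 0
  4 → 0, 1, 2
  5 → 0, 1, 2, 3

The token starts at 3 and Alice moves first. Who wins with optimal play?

Bob

Track states (vertex, player-to-move).
A0 = {(1,Alice), (1,Bob)}
A1: add {(0,Alice), (4,Alice), (5,Alice)}.
A2: add {(3,Bob)}.
A3: add {(2,Alice)}.
A4: add {(4,Bob)}.
A5 = A4; e.g. (0,Bob) stays out. (3,Alice) never enters ⇒ Bob avoids the target.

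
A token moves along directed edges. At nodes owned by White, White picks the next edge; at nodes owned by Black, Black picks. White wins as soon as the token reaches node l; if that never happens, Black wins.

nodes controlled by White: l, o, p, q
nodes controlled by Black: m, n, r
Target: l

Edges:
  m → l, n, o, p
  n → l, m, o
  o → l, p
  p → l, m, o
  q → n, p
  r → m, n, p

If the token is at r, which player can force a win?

A0 = {l}
A1: add {o, p} — o (White) has o→l; p (White) has p→l.
A2: add {q} — q (White) has q→p.
A3 = A2; e.g. m (Black) can still go to n. Fixed point.
r never enters the attractor, so Black can avoid the target forever.

Black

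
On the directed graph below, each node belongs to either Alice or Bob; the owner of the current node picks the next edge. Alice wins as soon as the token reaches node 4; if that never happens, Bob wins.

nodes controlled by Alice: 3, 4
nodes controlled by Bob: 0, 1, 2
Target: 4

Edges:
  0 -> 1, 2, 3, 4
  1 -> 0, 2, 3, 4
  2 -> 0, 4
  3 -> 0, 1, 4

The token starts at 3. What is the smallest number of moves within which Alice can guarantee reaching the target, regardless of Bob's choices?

A0 = {4}
A1: add {3} — 3 (Alice) has 3→4.
A2 = A1; e.g. 0 (Bob) can still go to 1. Fixed point.
3 enters the attractor at level 1, so Alice can force the target in 1 move from there.

1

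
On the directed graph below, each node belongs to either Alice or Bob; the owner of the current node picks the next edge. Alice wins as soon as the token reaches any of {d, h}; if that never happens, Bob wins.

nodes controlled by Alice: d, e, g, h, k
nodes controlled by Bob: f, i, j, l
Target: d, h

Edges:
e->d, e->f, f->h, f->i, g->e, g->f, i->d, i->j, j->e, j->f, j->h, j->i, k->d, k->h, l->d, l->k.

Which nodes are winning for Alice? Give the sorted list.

d, e, g, h, k, l

A0 = {d, h}
A1: add {e, k} — e (Alice) has e→d; k (Alice) has k→d.
A2: add {g, l} — g (Alice) has g→e; l (Bob): all of {d, k} already in.
A3 = A2; e.g. f (Bob) can still go to i. Fixed point.
Alice's winning region = {d, e, g, h, k, l}.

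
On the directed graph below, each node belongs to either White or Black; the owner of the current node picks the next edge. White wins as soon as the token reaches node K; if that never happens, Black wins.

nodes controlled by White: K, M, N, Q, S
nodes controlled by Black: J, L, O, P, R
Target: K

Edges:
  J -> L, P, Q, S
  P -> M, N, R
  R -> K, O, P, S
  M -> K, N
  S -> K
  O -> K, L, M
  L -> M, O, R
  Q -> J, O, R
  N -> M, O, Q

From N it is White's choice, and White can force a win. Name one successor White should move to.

M

A0 = {K}
A1: add {M, S} — M (White) has M→K; S (White) has S→K.
A2: add {N} — N (White) has N→M.
A3 = A2; e.g. J (Black) can still go to L. Fixed point.
From N, successor M is in the attractor (rank 1); the other successors O, Q are not.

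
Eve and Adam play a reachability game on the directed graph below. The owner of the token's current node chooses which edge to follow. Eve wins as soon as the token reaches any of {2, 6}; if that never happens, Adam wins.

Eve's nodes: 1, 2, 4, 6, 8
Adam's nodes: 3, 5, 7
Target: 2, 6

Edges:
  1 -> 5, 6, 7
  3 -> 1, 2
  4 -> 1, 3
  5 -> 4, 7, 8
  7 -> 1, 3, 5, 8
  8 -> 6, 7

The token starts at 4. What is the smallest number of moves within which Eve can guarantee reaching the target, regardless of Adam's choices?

2

A0 = {2, 6}
A1: add {1, 8} — 1 (Eve) has 1→6; 8 (Eve) has 8→6.
A2: add {3, 4} — 3 (Adam): all of {1, 2} already in; 4 (Eve) has 4→1.
A3 = A2; e.g. 5 (Adam) can still go to 7. Fixed point.
4 enters the attractor at level 2, so Eve can force the target in 2 moves from there.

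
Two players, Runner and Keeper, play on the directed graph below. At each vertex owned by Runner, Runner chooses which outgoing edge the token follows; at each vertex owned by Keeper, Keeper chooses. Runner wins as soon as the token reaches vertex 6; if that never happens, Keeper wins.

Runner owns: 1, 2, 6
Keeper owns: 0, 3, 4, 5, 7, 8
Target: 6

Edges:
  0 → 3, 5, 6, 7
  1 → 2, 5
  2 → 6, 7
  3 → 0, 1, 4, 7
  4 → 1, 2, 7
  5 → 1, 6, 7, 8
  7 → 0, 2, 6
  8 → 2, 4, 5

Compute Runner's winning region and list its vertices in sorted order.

A0 = {6}
A1: add {2} — 2 (Runner) has 2→6.
A2: add {1} — 1 (Runner) has 1→2.
A3 = A2; e.g. 0 (Keeper) can still go to 3. Fixed point.
Runner's winning region = {1, 2, 6}.

1, 2, 6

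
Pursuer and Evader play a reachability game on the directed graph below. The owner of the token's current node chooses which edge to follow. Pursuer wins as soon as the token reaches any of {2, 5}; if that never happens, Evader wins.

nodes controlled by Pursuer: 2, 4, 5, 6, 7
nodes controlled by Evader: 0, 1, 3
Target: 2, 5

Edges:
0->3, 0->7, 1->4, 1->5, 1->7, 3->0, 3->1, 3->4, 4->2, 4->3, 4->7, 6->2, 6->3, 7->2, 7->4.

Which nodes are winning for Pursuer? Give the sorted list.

1, 2, 4, 5, 6, 7

A0 = {2, 5}
A1: add {4, 6, 7} — 4 (Pursuer) has 4→2; 6 (Pursuer) has 6→2; 7 (Pursuer) has 7→2.
A2: add {1} — 1 (Evader): all of {4, 5, 7} already in.
A3 = A2; e.g. 0 (Evader) can still go to 3. Fixed point.
Pursuer's winning region = {1, 2, 4, 5, 6, 7}.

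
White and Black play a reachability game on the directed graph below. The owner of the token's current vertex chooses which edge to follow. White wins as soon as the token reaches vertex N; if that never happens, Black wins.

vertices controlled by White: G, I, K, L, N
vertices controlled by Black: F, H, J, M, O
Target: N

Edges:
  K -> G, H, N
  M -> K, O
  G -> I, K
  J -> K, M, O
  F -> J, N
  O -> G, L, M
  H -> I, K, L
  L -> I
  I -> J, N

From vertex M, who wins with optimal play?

A0 = {N}
A1: add {I, K} — I (White) has I→N; K (White) has K→N.
A2: add {G, L} — G (White) has G→I; L (White) has L→I.
A3: add {H} — H (Black): all of {I, K, L} already in.
A4 = A3; e.g. F (Black) can still go to J. Fixed point.
M never enters the attractor, so Black can avoid the target forever.

Black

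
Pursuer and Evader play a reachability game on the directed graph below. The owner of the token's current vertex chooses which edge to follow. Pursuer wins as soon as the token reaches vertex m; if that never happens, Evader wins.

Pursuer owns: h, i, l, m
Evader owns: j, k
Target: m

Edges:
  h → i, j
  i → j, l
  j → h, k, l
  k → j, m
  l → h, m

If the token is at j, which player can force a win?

Evader

A0 = {m}
A1: add {l} — l (Pursuer) has l→m.
A2: add {i} — i (Pursuer) has i→l.
A3: add {h} — h (Pursuer) has h→i.
A4 = A3; e.g. j (Evader) can still go to k. Fixed point.
j never enters the attractor, so Evader can avoid the target forever.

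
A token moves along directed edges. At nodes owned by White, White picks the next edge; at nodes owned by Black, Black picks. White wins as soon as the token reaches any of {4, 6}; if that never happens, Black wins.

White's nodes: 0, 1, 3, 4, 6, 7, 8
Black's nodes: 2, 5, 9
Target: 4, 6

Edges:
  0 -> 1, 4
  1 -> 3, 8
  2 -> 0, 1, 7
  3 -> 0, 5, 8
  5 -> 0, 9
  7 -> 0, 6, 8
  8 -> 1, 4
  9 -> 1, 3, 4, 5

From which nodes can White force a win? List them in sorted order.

A0 = {4, 6}
A1: add {0, 7, 8} — 0 (White) has 0→4; 7 (White) has 7→6; 8 (White) has 8→4.
A2: add {1, 3} — 1 (White) has 1→8; 3 (White) has 3→0.
A3: add {2} — 2 (Black): all of {0, 1, 7} already in.
A4 = A3; e.g. 5 (Black) can still go to 9. Fixed point.
White's winning region = {0, 1, 2, 3, 4, 6, 7, 8}.

0, 1, 2, 3, 4, 6, 7, 8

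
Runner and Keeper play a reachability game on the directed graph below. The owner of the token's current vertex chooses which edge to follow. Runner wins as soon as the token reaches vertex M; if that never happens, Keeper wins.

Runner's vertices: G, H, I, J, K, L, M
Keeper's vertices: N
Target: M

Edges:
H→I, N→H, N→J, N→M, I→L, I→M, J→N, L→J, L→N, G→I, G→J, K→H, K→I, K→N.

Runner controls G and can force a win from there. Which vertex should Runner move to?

A0 = {M}
A1: add {I} — I (Runner) has I→M.
A2: add {G, H, K} — G (Runner) has G→I; H (Runner) has H→I; K (Runner) has K→I.
A3 = A2; e.g. J (Runner) has no edge into A2. Fixed point.
From G, successor I is in the attractor (rank 1); the other successor J is not.

I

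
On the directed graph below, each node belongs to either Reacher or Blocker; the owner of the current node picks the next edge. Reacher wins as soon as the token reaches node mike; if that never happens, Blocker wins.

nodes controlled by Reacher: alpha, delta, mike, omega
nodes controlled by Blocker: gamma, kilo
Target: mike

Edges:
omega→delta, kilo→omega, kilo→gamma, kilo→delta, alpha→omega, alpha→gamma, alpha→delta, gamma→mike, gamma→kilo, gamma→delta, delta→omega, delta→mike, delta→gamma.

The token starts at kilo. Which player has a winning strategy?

A0 = {mike}
A1: add {delta} — delta (Reacher) has delta→mike.
A2: add {alpha, omega} — omega (Reacher) has omega→delta; alpha (Reacher) has alpha→delta.
A3 = A2; e.g. kilo (Blocker) can still go to gamma. Fixed point.
kilo never enters the attractor, so Blocker can avoid the target forever.

Blocker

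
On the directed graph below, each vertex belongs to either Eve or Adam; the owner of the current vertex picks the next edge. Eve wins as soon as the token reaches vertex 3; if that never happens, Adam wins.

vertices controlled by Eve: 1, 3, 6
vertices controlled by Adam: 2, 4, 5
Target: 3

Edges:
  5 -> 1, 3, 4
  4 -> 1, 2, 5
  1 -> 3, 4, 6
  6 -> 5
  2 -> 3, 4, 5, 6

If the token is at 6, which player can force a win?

Adam

A0 = {3}
A1: add {1} — 1 (Eve) has 1→3.
A2 = A1; e.g. 2 (Adam) can still go to 4. Fixed point.
6 never enters the attractor, so Adam can avoid the target forever.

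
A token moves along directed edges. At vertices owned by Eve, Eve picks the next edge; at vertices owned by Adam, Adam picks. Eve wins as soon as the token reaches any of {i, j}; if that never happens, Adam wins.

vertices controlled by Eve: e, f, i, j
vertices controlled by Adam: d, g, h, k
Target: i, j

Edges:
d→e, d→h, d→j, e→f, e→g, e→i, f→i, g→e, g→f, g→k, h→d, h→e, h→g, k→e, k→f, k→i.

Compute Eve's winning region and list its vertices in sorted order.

e, f, g, i, j, k

A0 = {i, j}
A1: add {e, f} — e (Eve) has e→i; f (Eve) has f→i.
A2: add {k} — k (Adam): all of {e, f, i} already in.
A3: add {g} — g (Adam): all of {e, f, k} already in.
A4 = A3; e.g. d (Adam) can still go to h. Fixed point.
Eve's winning region = {e, f, g, i, j, k}.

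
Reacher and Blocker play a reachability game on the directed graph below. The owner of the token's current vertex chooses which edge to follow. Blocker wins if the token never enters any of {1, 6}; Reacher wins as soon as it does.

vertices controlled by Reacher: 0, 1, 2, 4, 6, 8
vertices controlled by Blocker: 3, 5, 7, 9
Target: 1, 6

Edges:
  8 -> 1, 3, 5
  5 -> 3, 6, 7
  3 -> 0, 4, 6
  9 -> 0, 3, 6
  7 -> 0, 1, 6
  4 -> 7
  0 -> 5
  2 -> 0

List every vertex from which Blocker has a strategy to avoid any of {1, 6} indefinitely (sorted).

A0 = {1, 6}
A1: add {8} — 8 (Reacher) has 8→1.
A2 = A1; e.g. 0 (Reacher) has no edge into A1. Fixed point.
Reacher's attractor = {1, 6, 8}; Blocker avoids the target exactly from the complement.

0, 2, 3, 4, 5, 7, 9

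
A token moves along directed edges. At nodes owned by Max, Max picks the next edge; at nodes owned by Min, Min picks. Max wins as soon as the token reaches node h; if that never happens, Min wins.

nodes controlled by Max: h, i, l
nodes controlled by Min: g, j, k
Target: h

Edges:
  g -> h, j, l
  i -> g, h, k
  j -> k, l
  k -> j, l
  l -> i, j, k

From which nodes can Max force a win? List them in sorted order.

h, i, l

A0 = {h}
A1: add {i} — i (Max) has i→h.
A2: add {l} — l (Max) has l→i.
A3 = A2; e.g. g (Min) can still go to j. Fixed point.
Max's winning region = {h, i, l}.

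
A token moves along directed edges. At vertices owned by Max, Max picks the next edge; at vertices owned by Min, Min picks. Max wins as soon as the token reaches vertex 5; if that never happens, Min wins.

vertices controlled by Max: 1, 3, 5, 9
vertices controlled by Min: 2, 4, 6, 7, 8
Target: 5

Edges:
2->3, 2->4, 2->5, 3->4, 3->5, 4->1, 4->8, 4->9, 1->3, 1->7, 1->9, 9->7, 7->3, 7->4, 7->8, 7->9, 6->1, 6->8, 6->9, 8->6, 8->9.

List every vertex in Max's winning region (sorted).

1, 3, 5

A0 = {5}
A1: add {3} — 3 (Max) has 3→5.
A2: add {1} — 1 (Max) has 1→3.
A3 = A2; e.g. 2 (Min) can still go to 4. Fixed point.
Max's winning region = {1, 3, 5}.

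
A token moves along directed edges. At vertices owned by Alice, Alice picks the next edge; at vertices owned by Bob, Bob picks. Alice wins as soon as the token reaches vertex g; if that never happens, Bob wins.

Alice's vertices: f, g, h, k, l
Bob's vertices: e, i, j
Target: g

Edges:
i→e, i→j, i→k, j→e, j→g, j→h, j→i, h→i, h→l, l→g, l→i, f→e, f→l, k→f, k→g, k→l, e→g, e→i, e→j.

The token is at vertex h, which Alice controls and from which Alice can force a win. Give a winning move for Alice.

l

A0 = {g}
A1: add {k, l} — k (Alice) has k→g; l (Alice) has l→g.
A2: add {f, h} — f (Alice) has f→l; h (Alice) has h→l.
A3 = A2; e.g. e (Bob) can still go to i. Fixed point.
From h, successor l is in the attractor (rank 1); the other successor i is not.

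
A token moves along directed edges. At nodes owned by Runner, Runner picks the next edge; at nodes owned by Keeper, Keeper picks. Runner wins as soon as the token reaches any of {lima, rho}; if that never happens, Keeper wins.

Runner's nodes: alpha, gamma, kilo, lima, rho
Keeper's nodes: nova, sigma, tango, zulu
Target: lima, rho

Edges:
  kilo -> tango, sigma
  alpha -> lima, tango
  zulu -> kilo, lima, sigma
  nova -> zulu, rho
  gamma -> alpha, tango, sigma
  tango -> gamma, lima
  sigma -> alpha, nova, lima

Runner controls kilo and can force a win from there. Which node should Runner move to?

A0 = {lima, rho}
A1: add {alpha} — alpha (Runner) has alpha→lima.
A2: add {gamma} — gamma (Runner) has gamma→alpha.
A3: add {tango} — tango (Keeper): all of {gamma, lima} already in.
A4: add {kilo} — kilo (Runner) has kilo→tango.
A5 = A4; e.g. zulu (Keeper) can still go to sigma. Fixed point.
From kilo, successor tango is in the attractor (rank 3); the other successor sigma is not.

tango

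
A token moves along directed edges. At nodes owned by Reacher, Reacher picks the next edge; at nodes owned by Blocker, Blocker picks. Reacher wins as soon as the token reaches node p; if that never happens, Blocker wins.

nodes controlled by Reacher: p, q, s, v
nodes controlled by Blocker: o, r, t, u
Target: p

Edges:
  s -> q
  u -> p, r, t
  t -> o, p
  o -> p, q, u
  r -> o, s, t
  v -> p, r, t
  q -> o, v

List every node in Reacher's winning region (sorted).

A0 = {p}
A1: add {v} — v (Reacher) has v→p.
A2: add {q} — q (Reacher) has q→v.
A3: add {s} — s (Reacher) has s→q.
A4 = A3; e.g. o (Blocker) can still go to u. Fixed point.
Reacher's winning region = {p, q, s, v}.

p, q, s, v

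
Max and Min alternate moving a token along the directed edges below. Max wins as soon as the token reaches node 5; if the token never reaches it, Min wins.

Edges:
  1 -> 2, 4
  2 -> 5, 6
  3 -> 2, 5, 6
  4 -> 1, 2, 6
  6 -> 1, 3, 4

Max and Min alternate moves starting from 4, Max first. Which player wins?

Min

Track states (vertex, player-to-move).
A0 = {(5,Max), (5,Min)}
A1: add {(2,Max), (3,Max)}.
A2 = A1; e.g. (1,Max) stays out. (4,Max) never enters ⇒ Min avoids the target.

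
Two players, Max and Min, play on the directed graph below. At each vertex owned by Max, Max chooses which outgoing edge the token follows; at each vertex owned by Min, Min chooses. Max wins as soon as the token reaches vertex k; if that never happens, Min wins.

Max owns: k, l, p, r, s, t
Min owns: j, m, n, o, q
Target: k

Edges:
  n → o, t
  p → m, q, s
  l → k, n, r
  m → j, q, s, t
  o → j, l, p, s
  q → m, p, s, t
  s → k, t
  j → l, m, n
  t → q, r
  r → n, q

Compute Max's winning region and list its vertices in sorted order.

k, l, p, s

A0 = {k}
A1: add {l, s} — l (Max) has l→k; s (Max) has s→k.
A2: add {p} — p (Max) has p→s.
A3 = A2; e.g. j (Min) can still go to m. Fixed point.
Max's winning region = {k, l, p, s}.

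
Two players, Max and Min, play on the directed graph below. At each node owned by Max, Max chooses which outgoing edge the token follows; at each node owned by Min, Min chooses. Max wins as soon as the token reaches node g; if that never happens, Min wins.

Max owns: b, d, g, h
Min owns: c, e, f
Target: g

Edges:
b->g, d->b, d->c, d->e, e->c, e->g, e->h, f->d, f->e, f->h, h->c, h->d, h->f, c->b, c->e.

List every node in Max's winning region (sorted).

b, d, g, h

A0 = {g}
A1: add {b} — b (Max) has b→g.
A2: add {d} — d (Max) has d→b.
A3: add {h} — h (Max) has h→d.
A4 = A3; e.g. c (Min) can still go to e. Fixed point.
Max's winning region = {b, d, g, h}.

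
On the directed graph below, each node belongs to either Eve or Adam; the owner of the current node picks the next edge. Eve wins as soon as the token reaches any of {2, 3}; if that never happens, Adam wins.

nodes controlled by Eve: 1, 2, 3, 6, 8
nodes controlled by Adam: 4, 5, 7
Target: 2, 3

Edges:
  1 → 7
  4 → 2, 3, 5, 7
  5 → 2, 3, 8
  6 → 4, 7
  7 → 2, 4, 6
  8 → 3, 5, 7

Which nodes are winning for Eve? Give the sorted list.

A0 = {2, 3}
A1: add {8} — 8 (Eve) has 8→3.
A2: add {5} — 5 (Adam): all of {2, 3, 8} already in.
A3 = A2; e.g. 1 (Eve) has no edge into A2. Fixed point.
Eve's winning region = {2, 3, 5, 8}.

2, 3, 5, 8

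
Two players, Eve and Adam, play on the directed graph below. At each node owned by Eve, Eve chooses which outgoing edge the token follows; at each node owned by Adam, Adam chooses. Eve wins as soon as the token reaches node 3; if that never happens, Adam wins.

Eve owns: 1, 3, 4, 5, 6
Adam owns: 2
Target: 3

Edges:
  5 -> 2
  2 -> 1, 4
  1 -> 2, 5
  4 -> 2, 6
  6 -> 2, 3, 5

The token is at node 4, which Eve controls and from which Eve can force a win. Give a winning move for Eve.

6

A0 = {3}
A1: add {6} — 6 (Eve) has 6→3.
A2: add {4} — 4 (Eve) has 4→6.
A3 = A2; e.g. 1 (Eve) has no edge into A2. Fixed point.
From 4, successor 6 is in the attractor (rank 1); the other successor 2 is not.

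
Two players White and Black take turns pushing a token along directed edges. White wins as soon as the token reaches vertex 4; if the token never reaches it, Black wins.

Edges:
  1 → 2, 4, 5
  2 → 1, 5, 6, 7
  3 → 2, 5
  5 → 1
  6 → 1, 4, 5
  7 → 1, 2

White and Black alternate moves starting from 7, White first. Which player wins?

Track states (vertex, player-to-move).
A0 = {(4,White), (4,Black)}
A1: add {(1,White), (6,White)}.
A2: add {(5,Black)}.
A3: add {(2,White), (3,White)}.
A4: add {(7,Black)}.
A5 = A4; e.g. (1,Black) stays out. (7,White) never enters ⇒ Black avoids the target.

Black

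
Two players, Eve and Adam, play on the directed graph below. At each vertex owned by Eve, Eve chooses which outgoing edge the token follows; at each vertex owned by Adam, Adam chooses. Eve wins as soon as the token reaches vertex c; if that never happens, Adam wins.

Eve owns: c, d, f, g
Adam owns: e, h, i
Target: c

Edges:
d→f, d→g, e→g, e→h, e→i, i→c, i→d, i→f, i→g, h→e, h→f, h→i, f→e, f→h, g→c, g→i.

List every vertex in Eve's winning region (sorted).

c, d, g

A0 = {c}
A1: add {g} — g (Eve) has g→c.
A2: add {d} — d (Eve) has d→g.
A3 = A2; e.g. e (Adam) can still go to h. Fixed point.
Eve's winning region = {c, d, g}.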